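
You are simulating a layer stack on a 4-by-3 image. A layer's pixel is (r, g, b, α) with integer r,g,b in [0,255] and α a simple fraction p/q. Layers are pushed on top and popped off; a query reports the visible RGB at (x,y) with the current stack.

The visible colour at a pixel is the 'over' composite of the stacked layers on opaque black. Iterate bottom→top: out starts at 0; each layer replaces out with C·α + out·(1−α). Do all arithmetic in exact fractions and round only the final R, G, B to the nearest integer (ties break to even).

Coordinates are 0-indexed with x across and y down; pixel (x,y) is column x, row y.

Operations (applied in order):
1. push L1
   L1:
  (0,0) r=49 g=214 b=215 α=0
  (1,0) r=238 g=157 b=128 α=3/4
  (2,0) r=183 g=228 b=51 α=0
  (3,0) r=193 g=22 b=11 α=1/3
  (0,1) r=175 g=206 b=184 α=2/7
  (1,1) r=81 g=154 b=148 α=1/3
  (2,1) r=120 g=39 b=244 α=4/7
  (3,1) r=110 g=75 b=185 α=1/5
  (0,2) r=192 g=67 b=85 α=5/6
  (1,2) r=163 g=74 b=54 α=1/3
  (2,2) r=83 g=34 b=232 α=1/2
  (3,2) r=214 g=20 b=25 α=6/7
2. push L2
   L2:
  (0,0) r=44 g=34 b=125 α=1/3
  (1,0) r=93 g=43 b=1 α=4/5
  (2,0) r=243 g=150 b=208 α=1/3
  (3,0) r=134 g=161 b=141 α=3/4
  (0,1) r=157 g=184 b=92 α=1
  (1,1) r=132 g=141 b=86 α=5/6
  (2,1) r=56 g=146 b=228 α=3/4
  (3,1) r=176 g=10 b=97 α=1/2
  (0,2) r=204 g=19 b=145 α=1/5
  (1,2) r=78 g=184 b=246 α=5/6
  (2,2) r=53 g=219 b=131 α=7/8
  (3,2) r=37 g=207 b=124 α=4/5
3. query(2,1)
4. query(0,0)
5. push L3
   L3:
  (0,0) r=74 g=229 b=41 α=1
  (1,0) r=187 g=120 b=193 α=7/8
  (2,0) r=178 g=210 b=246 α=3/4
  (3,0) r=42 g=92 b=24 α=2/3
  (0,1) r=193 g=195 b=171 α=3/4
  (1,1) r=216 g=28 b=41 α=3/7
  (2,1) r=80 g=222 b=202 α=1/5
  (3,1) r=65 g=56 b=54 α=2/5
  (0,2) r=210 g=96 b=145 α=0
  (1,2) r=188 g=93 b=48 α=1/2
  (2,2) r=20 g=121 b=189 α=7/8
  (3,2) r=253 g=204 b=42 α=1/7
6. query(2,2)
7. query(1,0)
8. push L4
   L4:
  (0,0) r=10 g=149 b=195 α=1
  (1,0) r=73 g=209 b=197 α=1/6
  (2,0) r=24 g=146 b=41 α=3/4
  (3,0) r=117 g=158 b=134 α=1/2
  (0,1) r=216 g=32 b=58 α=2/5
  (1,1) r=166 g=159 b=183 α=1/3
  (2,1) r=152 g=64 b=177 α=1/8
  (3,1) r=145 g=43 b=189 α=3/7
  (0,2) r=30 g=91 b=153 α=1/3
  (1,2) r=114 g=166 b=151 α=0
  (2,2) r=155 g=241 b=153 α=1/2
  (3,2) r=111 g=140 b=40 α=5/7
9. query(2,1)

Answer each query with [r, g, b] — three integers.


(2,1) stack=L1,L2; from [0,0,0]:
L1 α=4/7: [480/7, 156/7, 976/7]
L2 α=3/4: [414/7, 1611/14, 1441/7]
= [59, 115, 206]

at x=0,y=0 over L1,L2:
after L1 α=0: [0, 0, 0]
after L2 α=1/3: [44/3, 34/3, 125/3]
rounded: [15, 11, 42]

query (2,2) [L1,L2,L3] — begin 0,0,0
+L1 (α=1/2) → [83/2, 17, 116]
+L2 (α=7/8) → [825/16, 775/4, 1033/8]
+L3 (α=7/8) → [3065/128, 4163/32, 11617/64]
= [24, 130, 182]

(1,0) stack=L1,L2,L3; from [0,0,0]:
after L1 α=3/4: [357/2, 471/4, 96]
after L2 α=4/5: [1101/10, 1159/20, 20]
after L3 α=7/8: [14191/80, 17959/160, 1371/8]
rounded: [177, 112, 171]

at x=2,y=1 over L1,L2,L3,L4:
after L1 α=4/7: [480/7, 156/7, 976/7]
after L2 α=3/4: [414/7, 1611/14, 1441/7]
after L3 α=1/5: [2216/35, 4776/35, 7178/35]
after L4 α=1/8: [372/5, 637/5, 8063/40]
→ [74, 127, 202]


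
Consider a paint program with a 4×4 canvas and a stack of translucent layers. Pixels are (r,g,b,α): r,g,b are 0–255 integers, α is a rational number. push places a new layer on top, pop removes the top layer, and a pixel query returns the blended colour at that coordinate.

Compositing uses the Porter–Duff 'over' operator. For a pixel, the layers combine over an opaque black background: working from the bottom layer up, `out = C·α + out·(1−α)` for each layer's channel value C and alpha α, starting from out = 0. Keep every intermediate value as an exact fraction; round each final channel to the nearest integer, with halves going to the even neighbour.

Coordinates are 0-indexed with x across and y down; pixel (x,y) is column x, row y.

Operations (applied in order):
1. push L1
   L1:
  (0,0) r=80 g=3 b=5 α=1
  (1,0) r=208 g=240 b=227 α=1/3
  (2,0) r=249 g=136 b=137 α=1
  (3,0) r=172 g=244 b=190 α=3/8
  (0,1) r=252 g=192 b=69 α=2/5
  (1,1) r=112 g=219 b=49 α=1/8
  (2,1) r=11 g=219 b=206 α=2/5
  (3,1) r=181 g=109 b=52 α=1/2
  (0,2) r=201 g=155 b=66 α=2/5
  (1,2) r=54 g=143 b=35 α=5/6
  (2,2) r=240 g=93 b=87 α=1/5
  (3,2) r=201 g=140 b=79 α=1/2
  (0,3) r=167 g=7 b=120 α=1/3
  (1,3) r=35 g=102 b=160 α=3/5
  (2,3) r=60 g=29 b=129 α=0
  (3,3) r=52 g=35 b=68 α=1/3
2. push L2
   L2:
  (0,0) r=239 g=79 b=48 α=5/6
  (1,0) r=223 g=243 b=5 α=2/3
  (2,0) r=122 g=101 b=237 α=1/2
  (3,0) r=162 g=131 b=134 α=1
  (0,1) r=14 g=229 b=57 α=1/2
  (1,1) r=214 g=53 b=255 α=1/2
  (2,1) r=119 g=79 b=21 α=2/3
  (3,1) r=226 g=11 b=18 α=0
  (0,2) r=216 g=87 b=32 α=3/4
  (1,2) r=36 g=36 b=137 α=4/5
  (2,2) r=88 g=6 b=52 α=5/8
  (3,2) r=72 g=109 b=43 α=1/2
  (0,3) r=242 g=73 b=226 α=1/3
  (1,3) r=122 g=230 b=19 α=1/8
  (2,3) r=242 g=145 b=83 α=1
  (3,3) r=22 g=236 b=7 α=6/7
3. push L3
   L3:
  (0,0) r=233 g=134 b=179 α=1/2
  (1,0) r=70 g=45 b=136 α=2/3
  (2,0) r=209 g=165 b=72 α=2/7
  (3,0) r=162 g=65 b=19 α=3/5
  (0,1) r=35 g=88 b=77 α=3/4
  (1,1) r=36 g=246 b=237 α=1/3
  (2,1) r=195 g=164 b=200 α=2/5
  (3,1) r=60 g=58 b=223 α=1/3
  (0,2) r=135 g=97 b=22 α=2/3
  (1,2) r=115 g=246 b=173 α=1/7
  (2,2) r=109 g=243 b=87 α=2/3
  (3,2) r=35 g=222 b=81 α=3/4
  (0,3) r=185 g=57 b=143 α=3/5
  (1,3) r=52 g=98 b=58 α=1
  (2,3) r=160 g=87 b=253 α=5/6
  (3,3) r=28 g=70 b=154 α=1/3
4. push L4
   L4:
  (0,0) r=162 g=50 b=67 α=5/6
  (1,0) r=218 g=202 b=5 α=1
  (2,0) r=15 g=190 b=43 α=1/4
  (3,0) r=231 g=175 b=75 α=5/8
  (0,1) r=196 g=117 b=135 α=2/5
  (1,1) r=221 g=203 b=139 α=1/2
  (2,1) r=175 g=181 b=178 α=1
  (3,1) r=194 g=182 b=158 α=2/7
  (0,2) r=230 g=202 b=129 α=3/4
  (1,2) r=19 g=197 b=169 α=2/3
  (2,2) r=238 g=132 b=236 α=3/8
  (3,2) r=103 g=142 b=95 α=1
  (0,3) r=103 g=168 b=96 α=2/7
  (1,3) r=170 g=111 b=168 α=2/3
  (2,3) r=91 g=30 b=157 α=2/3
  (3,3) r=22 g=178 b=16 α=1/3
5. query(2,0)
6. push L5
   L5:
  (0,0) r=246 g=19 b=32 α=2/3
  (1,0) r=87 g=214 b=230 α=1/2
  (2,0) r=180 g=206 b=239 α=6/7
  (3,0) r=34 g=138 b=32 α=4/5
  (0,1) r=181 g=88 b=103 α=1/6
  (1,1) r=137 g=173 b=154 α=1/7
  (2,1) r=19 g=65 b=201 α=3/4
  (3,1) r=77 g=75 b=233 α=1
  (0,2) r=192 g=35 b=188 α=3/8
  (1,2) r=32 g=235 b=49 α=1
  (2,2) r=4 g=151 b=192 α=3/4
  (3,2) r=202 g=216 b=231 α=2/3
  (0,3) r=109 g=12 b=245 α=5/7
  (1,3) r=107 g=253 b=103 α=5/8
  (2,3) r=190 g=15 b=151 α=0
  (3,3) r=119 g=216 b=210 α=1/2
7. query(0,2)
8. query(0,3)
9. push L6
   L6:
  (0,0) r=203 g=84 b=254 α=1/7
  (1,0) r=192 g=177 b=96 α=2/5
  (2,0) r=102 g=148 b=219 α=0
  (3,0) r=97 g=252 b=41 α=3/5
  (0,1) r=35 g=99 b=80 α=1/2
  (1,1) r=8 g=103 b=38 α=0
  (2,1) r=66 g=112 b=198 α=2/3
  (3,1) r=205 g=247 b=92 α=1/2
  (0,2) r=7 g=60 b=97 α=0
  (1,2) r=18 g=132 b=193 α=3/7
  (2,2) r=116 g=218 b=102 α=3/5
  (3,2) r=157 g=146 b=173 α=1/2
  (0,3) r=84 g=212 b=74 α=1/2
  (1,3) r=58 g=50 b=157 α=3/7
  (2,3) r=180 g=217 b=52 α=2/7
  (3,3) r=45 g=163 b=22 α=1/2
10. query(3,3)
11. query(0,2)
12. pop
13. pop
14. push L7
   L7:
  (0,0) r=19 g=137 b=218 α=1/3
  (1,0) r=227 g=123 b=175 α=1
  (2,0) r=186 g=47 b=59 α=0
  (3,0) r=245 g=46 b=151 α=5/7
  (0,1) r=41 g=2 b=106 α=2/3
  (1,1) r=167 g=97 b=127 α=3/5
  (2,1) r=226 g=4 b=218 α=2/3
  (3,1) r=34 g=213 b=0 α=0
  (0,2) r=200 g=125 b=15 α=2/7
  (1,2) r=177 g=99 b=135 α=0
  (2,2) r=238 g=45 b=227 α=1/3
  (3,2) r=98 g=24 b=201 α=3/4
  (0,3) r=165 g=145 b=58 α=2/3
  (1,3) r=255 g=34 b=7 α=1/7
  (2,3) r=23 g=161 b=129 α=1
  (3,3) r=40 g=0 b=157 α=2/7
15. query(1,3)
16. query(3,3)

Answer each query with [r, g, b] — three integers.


query (2,0) [L1,L2,L3,L4] — begin 0,0,0
L1 α=1: [249, 136, 137]
L2 α=1/2: [371/2, 237/2, 187]
L3 α=2/7: [2691/14, 1845/14, 1079/7]
L4 α=1/4: [8283/56, 8195/56, 1769/14]
→ [148, 146, 126]

at x=0,y=2 over L1,L2,L3,L4,L5:
after L1 α=2/5: [402/5, 62, 132/5]
after L2 α=3/4: [1821/10, 323/4, 153/5]
after L3 α=2/3: [1507/10, 1099/12, 373/15]
after L4 α=3/4: [8407/40, 8371/48, 3089/30]
after L5 α=3/8: [13015/64, 46895/384, 6473/48]
→ [203, 122, 135]

(0,3) stack=L1,L2,L3,L4,L5; from [0,0,0]:
after L1 α=1/3: [167/3, 7/3, 40]
after L2 α=1/3: [1060/9, 233/9, 102]
after L3 α=3/5: [1423/9, 401/9, 633/5]
after L4 α=2/7: [8969/63, 5029/63, 825/7]
after L5 α=5/7: [52273/441, 13838/441, 10225/49]
→ [119, 31, 209]

(3,3) stack=L1,L2,L3,L4,L5,L6; from [0,0,0]:
+L1 (α=1/3) → [52/3, 35/3, 68/3]
+L2 (α=6/7) → [64/3, 4283/21, 194/21]
+L3 (α=1/3) → [212/9, 10036/63, 3622/63]
+L4 (α=1/3) → [622/27, 31286/189, 8252/189]
+L5 (α=1/2) → [3835/54, 36055/189, 23971/189]
+L6 (α=1/2) → [6265/108, 33431/189, 28129/378]
= [58, 177, 74]

(0,2) stack=L1,L2,L3,L4,L5,L6; from [0,0,0]:
after L1 α=2/5: [402/5, 62, 132/5]
after L2 α=3/4: [1821/10, 323/4, 153/5]
after L3 α=2/3: [1507/10, 1099/12, 373/15]
after L4 α=3/4: [8407/40, 8371/48, 3089/30]
after L5 α=3/8: [13015/64, 46895/384, 6473/48]
after L6 α=0: [13015/64, 46895/384, 6473/48]
→ [203, 122, 135]

at x=1,y=3 over L1,L2,L3,L4,L7:
L1 α=3/5: [21, 306/5, 96]
L2 α=1/8: [269/8, 823/10, 691/8]
L3 α=1: [52, 98, 58]
L4 α=2/3: [392/3, 320/3, 394/3]
L7 α=1/7: [1039/7, 674/7, 795/7]
= [148, 96, 114]

query (3,3) [L1,L2,L3,L4,L7] — begin 0,0,0
L1 α=1/3: [52/3, 35/3, 68/3]
L2 α=6/7: [64/3, 4283/21, 194/21]
L3 α=1/3: [212/9, 10036/63, 3622/63]
L4 α=1/3: [622/27, 31286/189, 8252/189]
L7 α=2/7: [5270/189, 156430/1323, 100606/1323]
→ [28, 118, 76]


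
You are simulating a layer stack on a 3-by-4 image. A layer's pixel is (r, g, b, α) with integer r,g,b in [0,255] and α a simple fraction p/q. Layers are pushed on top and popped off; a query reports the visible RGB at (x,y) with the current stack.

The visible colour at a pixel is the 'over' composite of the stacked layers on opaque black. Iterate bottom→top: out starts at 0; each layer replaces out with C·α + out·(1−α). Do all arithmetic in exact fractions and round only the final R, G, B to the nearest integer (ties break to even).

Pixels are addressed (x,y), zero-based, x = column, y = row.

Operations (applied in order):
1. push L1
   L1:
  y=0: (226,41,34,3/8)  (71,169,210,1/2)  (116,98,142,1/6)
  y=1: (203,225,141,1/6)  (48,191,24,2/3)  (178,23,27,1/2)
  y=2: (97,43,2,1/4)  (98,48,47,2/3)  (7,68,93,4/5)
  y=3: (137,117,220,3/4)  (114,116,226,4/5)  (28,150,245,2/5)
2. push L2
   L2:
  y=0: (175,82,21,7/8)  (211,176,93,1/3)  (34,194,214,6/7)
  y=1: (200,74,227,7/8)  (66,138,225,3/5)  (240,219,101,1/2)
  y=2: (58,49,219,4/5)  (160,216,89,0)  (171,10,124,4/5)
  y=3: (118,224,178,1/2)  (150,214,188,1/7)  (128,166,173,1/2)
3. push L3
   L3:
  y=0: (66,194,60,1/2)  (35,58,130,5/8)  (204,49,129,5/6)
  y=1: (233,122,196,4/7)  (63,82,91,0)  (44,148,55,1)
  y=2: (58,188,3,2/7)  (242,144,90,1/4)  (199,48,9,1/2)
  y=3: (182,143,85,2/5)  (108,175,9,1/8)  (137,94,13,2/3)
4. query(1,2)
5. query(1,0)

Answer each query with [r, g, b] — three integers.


query (1,2) [L1,L2,L3] — begin 0,0,0
+L1 (α=2/3) → [196/3, 32, 94/3]
+L2 (α=0) → [196/3, 32, 94/3]
+L3 (α=1/4) → [219/2, 60, 46]
rounded: [110, 60, 46]

(1,0) stack=L1,L2,L3; from [0,0,0]:
after L1 α=1/2: [71/2, 169/2, 105]
after L2 α=1/3: [94, 115, 101]
after L3 α=5/8: [457/8, 635/8, 953/8]
rounded: [57, 79, 119]


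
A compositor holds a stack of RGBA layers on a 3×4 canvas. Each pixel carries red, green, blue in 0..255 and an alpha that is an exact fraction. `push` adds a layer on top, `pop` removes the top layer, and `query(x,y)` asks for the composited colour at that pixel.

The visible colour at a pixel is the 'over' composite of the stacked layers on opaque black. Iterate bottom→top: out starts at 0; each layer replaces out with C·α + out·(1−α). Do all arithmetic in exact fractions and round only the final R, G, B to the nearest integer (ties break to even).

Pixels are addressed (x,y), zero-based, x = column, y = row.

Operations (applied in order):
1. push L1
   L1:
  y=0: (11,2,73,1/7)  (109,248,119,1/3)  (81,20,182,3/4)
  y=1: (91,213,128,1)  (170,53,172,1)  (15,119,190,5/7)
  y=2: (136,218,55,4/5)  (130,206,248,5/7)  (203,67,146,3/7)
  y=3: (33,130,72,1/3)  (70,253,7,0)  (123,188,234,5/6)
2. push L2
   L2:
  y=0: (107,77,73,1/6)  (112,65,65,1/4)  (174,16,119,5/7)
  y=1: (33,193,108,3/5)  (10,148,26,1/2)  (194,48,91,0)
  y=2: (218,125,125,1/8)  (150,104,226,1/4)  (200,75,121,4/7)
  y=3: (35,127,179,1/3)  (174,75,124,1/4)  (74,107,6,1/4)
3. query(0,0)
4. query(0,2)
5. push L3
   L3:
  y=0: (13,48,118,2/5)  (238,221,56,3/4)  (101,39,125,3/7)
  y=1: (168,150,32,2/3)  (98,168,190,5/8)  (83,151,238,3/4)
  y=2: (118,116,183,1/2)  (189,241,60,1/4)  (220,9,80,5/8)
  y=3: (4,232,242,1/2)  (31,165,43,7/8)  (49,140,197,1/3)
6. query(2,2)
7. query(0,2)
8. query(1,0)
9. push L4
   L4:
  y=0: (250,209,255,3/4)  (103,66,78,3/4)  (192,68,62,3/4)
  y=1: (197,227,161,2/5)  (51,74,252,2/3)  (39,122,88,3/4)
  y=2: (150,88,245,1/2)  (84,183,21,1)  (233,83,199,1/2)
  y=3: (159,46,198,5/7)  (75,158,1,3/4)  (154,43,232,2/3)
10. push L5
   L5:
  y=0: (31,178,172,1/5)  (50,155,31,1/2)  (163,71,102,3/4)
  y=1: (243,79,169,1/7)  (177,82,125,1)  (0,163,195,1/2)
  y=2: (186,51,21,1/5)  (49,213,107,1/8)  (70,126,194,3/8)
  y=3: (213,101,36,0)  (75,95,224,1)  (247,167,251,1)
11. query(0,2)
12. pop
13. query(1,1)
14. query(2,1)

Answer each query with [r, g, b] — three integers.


query (0,0) [L1,L2] — begin 0,0,0
after L1 α=1/7: [11/7, 2/7, 73/7]
after L2 α=1/6: [134/7, 183/14, 146/7]
= [19, 13, 21]

at x=0,y=2 over L1,L2:
L1 α=4/5: [544/5, 872/5, 44]
L2 α=1/8: [2449/20, 6729/40, 433/8]
= [122, 168, 54]

query (2,2) [L1,L2,L3] — begin 0,0,0
L1 α=3/7: [87, 201/7, 438/7]
L2 α=4/7: [1061/7, 2703/49, 4702/49]
L3 α=5/8: [10883/56, 5157/196, 16853/196]
= [194, 26, 86]

query (0,2) [L1,L2,L3] — begin 0,0,0
+L1 (α=4/5) → [544/5, 872/5, 44]
+L2 (α=1/8) → [2449/20, 6729/40, 433/8]
+L3 (α=1/2) → [4809/40, 11369/80, 1897/16]
→ [120, 142, 119]

at x=1,y=0 over L1,L2,L3:
+L1 (α=1/3) → [109/3, 248/3, 119/3]
+L2 (α=1/4) → [221/4, 313/4, 46]
+L3 (α=3/4) → [3077/16, 2965/16, 107/2]
rounded: [192, 185, 54]

at x=0,y=2 over L1,L2,L3,L4,L5:
after L1 α=4/5: [544/5, 872/5, 44]
after L2 α=1/8: [2449/20, 6729/40, 433/8]
after L3 α=1/2: [4809/40, 11369/80, 1897/16]
after L4 α=1/2: [10809/80, 18409/160, 5817/32]
after L5 α=1/5: [14529/100, 20449/200, 1197/8]
rounded: [145, 102, 150]

(1,1) stack=L1,L2,L3,L4; from [0,0,0]:
after L1 α=1: [170, 53, 172]
after L2 α=1/2: [90, 201/2, 99]
after L3 α=5/8: [95, 2283/16, 1247/8]
after L4 α=2/3: [197/3, 4651/48, 5279/24]
= [66, 97, 220]

at x=2,y=1 over L1,L2,L3,L4:
L1 α=5/7: [75/7, 85, 950/7]
L2 α=0: [75/7, 85, 950/7]
L3 α=3/4: [909/14, 269/2, 1487/7]
L4 α=3/4: [2547/56, 1001/8, 3335/28]
→ [45, 125, 119]


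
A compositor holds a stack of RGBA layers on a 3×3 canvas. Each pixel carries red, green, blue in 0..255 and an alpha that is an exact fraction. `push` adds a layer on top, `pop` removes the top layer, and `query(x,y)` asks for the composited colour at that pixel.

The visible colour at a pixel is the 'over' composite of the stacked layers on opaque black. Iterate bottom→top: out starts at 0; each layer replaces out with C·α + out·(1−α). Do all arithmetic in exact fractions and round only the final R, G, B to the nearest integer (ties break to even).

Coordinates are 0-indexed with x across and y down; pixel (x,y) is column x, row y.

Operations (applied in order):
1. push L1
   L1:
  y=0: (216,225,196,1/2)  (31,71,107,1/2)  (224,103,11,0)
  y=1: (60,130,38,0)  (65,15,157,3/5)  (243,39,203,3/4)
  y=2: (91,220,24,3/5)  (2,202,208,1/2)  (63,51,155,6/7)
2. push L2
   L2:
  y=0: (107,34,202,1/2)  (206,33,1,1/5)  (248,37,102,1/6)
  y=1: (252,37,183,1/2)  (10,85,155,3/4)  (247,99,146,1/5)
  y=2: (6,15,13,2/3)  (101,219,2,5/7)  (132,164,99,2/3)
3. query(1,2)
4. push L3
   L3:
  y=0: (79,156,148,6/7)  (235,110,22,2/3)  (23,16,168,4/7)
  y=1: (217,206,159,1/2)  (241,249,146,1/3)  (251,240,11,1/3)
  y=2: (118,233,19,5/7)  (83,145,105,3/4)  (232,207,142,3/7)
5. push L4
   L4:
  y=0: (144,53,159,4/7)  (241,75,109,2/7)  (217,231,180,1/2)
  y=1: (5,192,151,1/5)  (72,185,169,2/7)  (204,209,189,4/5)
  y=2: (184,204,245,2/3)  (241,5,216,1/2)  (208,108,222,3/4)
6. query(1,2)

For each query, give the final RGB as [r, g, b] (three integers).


(1,2) stack=L1,L2; from [0,0,0]:
+L1 (α=1/2) → [1, 101, 104]
+L2 (α=5/7) → [507/7, 1297/7, 218/7]
rounded: [72, 185, 31]

at x=1,y=2 over L1,L2,L3,L4:
+L1 (α=1/2) → [1, 101, 104]
+L2 (α=5/7) → [507/7, 1297/7, 218/7]
+L3 (α=3/4) → [1125/14, 2171/14, 2423/28]
+L4 (α=1/2) → [4499/28, 2241/28, 8471/56]
= [161, 80, 151]


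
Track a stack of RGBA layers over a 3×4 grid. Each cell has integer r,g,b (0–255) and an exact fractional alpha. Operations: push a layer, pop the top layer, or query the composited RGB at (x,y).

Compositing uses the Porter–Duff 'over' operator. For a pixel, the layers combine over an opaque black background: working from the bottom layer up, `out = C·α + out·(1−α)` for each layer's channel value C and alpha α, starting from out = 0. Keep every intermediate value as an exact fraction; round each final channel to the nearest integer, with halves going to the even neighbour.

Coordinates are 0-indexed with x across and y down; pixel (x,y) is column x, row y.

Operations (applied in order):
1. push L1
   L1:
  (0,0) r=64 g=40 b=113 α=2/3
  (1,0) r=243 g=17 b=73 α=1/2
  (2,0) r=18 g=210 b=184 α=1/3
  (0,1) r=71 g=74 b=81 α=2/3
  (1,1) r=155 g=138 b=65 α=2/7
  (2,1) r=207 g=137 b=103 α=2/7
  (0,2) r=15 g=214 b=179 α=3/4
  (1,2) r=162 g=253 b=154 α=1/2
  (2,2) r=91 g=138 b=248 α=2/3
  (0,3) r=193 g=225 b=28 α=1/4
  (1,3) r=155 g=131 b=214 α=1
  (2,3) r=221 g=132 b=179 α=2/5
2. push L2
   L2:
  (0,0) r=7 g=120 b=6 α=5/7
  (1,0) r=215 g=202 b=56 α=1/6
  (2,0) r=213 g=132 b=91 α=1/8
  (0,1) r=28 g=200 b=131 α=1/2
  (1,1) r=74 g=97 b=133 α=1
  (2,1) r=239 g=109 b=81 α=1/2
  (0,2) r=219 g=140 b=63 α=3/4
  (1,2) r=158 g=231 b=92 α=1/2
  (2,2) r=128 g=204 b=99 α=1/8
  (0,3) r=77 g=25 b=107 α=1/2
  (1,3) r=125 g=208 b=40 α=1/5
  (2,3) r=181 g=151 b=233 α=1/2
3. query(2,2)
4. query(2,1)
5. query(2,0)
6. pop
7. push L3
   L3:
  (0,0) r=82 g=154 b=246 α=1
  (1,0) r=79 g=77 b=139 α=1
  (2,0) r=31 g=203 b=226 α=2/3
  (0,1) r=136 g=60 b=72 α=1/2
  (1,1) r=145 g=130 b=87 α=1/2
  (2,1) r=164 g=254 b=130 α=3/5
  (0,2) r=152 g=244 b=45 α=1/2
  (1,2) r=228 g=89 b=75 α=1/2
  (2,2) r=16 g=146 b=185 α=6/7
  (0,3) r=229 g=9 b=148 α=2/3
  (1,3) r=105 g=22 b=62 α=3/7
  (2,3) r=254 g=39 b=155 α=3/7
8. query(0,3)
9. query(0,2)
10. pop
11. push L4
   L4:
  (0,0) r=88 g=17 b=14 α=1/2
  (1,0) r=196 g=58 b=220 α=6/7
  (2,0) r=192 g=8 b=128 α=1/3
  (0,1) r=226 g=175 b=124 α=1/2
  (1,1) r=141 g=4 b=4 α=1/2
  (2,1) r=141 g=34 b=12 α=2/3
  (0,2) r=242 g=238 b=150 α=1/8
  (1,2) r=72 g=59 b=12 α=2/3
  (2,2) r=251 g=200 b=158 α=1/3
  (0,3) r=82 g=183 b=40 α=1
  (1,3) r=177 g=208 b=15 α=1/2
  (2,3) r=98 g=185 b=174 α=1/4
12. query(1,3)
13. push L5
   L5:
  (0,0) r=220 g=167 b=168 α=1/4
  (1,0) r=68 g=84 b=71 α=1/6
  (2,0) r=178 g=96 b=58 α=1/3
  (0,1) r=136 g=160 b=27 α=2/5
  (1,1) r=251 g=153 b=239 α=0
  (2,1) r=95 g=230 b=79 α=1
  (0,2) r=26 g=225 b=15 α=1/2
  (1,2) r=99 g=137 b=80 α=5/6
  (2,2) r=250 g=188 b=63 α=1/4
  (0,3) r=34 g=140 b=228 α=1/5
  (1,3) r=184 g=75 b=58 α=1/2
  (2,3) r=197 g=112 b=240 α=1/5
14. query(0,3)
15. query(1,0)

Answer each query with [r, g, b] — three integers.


query (2,2) [L1,L2] — begin 0,0,0
after L1 α=2/3: [182/3, 92, 496/3]
after L2 α=1/8: [829/12, 106, 3769/24]
→ [69, 106, 157]

query (2,1) [L1,L2] — begin 0,0,0
+L1 (α=2/7) → [414/7, 274/7, 206/7]
+L2 (α=1/2) → [2087/14, 1037/14, 773/14]
→ [149, 74, 55]

query (2,0) [L1,L2] — begin 0,0,0
after L1 α=1/3: [6, 70, 184/3]
after L2 α=1/8: [255/8, 311/4, 1561/24]
= [32, 78, 65]

query (0,3) [L1,L3] — begin 0,0,0
+L1 (α=1/4) → [193/4, 225/4, 7]
+L3 (α=2/3) → [675/4, 99/4, 101]
→ [169, 25, 101]

query (0,2) [L1,L3] — begin 0,0,0
after L1 α=3/4: [45/4, 321/2, 537/4]
after L3 α=1/2: [653/8, 809/4, 717/8]
= [82, 202, 90]

(1,3) stack=L1,L4; from [0,0,0]:
after L1 α=1: [155, 131, 214]
after L4 α=1/2: [166, 339/2, 229/2]
→ [166, 170, 114]

(0,3) stack=L1,L4,L5; from [0,0,0]:
after L1 α=1/4: [193/4, 225/4, 7]
after L4 α=1: [82, 183, 40]
after L5 α=1/5: [362/5, 872/5, 388/5]
→ [72, 174, 78]

query (1,0) [L1,L4,L5] — begin 0,0,0
+L1 (α=1/2) → [243/2, 17/2, 73/2]
+L4 (α=6/7) → [2595/14, 713/14, 2713/14]
+L5 (α=1/6) → [13927/84, 4741/84, 4853/28]
→ [166, 56, 173]


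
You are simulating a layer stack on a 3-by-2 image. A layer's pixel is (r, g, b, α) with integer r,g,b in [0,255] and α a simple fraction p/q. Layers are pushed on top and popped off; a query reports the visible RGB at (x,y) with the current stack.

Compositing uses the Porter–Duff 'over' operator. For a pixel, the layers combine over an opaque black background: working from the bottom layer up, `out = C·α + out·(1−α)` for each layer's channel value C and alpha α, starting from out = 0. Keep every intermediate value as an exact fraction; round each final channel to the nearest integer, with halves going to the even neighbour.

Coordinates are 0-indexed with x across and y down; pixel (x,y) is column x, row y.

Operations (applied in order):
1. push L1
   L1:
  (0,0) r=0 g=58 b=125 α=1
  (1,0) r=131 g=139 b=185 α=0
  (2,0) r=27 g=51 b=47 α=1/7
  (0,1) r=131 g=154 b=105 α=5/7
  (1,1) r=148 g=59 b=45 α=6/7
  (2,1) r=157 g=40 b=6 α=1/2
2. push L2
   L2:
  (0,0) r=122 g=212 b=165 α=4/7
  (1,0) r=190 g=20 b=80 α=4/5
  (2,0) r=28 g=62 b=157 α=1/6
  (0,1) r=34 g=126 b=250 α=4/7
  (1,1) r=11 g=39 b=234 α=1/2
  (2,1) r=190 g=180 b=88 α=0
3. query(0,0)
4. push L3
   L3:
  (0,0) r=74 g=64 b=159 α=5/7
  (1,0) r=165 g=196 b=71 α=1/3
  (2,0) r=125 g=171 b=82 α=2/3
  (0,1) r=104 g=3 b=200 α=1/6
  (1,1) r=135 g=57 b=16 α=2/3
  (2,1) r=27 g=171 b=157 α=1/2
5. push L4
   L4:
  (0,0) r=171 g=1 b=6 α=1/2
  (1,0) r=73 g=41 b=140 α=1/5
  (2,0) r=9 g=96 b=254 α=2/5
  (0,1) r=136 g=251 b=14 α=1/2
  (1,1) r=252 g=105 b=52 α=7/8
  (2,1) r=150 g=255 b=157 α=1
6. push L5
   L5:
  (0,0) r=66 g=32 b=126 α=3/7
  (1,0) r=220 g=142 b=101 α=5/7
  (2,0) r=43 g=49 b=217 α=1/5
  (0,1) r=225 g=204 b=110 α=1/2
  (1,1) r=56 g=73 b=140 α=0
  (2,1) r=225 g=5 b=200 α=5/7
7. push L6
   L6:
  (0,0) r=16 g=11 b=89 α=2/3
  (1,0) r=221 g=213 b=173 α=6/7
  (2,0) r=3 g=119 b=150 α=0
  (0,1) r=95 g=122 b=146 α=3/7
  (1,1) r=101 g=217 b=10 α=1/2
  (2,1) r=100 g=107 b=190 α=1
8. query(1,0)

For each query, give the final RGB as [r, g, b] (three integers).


query (0,0) [L1,L2] — begin 0,0,0
+L1 (α=1) → [0, 58, 125]
+L2 (α=4/7) → [488/7, 146, 1035/7]
rounded: [70, 146, 148]

query (1,0) [L1,L2,L3,L4,L5,L6] — begin 0,0,0
after L1 α=0: [0, 0, 0]
after L2 α=4/5: [152, 16, 64]
after L3 α=1/3: [469/3, 76, 199/3]
after L4 α=1/5: [419/3, 69, 1216/15]
after L5 α=5/7: [4138/21, 848/7, 10007/105]
after L6 α=6/7: [31984/147, 9794/49, 118997/735]
= [218, 200, 162]


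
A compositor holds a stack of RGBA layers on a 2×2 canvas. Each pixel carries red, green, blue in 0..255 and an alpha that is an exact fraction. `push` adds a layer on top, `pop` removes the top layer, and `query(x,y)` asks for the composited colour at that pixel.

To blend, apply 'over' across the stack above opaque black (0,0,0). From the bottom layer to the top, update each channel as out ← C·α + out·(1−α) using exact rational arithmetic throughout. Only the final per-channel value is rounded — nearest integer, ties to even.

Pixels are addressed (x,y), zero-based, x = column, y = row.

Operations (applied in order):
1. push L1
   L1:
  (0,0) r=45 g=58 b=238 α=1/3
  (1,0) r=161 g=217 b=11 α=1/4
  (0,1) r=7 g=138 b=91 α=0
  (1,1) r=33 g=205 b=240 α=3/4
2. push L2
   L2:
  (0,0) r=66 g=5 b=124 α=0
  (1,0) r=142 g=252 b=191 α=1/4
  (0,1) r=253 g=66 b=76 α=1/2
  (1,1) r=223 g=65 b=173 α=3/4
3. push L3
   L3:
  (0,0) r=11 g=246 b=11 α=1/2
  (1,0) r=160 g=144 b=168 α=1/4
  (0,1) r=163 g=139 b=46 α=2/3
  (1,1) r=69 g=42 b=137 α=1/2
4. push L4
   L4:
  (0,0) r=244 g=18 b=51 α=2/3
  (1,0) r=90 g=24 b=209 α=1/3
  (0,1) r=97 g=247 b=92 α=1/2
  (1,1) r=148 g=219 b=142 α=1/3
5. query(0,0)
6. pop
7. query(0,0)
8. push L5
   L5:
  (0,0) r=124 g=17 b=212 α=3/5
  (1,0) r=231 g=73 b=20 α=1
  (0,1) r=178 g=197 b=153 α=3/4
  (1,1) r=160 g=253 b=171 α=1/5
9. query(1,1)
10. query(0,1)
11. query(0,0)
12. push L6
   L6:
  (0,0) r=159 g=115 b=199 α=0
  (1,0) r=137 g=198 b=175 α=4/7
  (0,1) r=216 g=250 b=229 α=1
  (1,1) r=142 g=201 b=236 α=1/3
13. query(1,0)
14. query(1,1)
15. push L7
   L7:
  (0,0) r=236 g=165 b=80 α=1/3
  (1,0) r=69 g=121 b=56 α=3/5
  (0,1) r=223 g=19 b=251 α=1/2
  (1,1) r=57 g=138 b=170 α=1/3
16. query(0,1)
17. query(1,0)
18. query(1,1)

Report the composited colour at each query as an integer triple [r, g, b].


(0,0) stack=L1,L2,L3,L4; from [0,0,0]:
after L1 α=1/3: [15, 58/3, 238/3]
after L2 α=0: [15, 58/3, 238/3]
after L3 α=1/2: [13, 398/3, 271/6]
after L4 α=2/3: [167, 506/9, 883/18]
rounded: [167, 56, 49]

query (0,0) [L1,L2,L3] — begin 0,0,0
after L1 α=1/3: [15, 58/3, 238/3]
after L2 α=0: [15, 58/3, 238/3]
after L3 α=1/2: [13, 398/3, 271/6]
= [13, 133, 45]

query (1,1) [L1,L2,L3,L5] — begin 0,0,0
after L1 α=3/4: [99/4, 615/4, 180]
after L2 α=3/4: [2775/16, 1395/16, 699/4]
after L3 α=1/2: [3879/32, 2067/32, 1247/8]
after L5 α=1/5: [5159/40, 4091/40, 1589/10]
= [129, 102, 159]

(0,1) stack=L1,L2,L3,L5; from [0,0,0]:
+L1 (α=0) → [0, 0, 0]
+L2 (α=1/2) → [253/2, 33, 38]
+L3 (α=2/3) → [905/6, 311/3, 130/3]
+L5 (α=3/4) → [4109/24, 521/3, 1507/12]
rounded: [171, 174, 126]

at x=0,y=0 over L1,L2,L3,L5:
L1 α=1/3: [15, 58/3, 238/3]
L2 α=0: [15, 58/3, 238/3]
L3 α=1/2: [13, 398/3, 271/6]
L5 α=3/5: [398/5, 949/15, 2179/15]
→ [80, 63, 145]

at x=1,y=0 over L1,L2,L3,L5,L6:
+L1 (α=1/4) → [161/4, 217/4, 11/4]
+L2 (α=1/4) → [1051/16, 1659/16, 797/16]
+L3 (α=1/4) → [5713/64, 7281/64, 5079/64]
+L5 (α=1) → [231, 73, 20]
+L6 (α=4/7) → [1241/7, 1011/7, 760/7]
= [177, 144, 109]

query (1,1) [L1,L2,L3,L5,L6] — begin 0,0,0
after L1 α=3/4: [99/4, 615/4, 180]
after L2 α=3/4: [2775/16, 1395/16, 699/4]
after L3 α=1/2: [3879/32, 2067/32, 1247/8]
after L5 α=1/5: [5159/40, 4091/40, 1589/10]
after L6 α=1/3: [7999/60, 8111/60, 923/5]
rounded: [133, 135, 185]

(0,1) stack=L1,L2,L3,L5,L6,L7; from [0,0,0]:
after L1 α=0: [0, 0, 0]
after L2 α=1/2: [253/2, 33, 38]
after L3 α=2/3: [905/6, 311/3, 130/3]
after L5 α=3/4: [4109/24, 521/3, 1507/12]
after L6 α=1: [216, 250, 229]
after L7 α=1/2: [439/2, 269/2, 240]
rounded: [220, 134, 240]

(1,0) stack=L1,L2,L3,L5,L6,L7; from [0,0,0]:
L1 α=1/4: [161/4, 217/4, 11/4]
L2 α=1/4: [1051/16, 1659/16, 797/16]
L3 α=1/4: [5713/64, 7281/64, 5079/64]
L5 α=1: [231, 73, 20]
L6 α=4/7: [1241/7, 1011/7, 760/7]
L7 α=3/5: [3931/35, 4563/35, 2696/35]
→ [112, 130, 77]

(1,1) stack=L1,L2,L3,L5,L6,L7; from [0,0,0]:
L1 α=3/4: [99/4, 615/4, 180]
L2 α=3/4: [2775/16, 1395/16, 699/4]
L3 α=1/2: [3879/32, 2067/32, 1247/8]
L5 α=1/5: [5159/40, 4091/40, 1589/10]
L6 α=1/3: [7999/60, 8111/60, 923/5]
L7 α=1/3: [9709/90, 12251/90, 2696/15]
= [108, 136, 180]


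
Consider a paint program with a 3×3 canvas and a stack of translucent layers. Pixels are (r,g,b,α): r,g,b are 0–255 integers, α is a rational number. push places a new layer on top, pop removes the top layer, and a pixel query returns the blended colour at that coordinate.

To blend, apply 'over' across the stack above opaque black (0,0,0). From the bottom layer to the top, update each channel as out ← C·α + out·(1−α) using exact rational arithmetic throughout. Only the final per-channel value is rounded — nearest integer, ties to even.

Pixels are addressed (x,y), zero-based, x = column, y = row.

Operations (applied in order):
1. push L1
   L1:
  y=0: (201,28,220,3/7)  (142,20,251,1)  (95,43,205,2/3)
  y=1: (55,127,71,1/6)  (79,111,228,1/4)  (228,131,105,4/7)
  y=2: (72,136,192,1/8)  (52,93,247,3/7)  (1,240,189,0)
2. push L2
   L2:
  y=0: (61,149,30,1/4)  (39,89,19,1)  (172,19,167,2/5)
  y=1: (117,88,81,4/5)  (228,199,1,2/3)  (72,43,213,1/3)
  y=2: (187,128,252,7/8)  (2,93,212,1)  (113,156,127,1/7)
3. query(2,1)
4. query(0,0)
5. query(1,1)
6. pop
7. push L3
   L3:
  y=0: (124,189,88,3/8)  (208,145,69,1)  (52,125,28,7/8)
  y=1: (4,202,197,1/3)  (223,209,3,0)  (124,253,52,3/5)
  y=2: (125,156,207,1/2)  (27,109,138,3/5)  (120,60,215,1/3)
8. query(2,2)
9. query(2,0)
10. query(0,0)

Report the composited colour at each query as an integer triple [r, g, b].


(2,1) stack=L1,L2; from [0,0,0]:
+L1 (α=4/7) → [912/7, 524/7, 60]
+L2 (α=1/3) → [776/7, 1349/21, 111]
rounded: [111, 64, 111]

at x=0,y=0 over L1,L2:
after L1 α=3/7: [603/7, 12, 660/7]
after L2 α=1/4: [559/7, 185/4, 1095/14]
rounded: [80, 46, 78]

query (1,1) [L1,L2] — begin 0,0,0
after L1 α=1/4: [79/4, 111/4, 57]
after L2 α=2/3: [1903/12, 1703/12, 59/3]
= [159, 142, 20]

query (2,2) [L1,L3] — begin 0,0,0
after L1 α=0: [0, 0, 0]
after L3 α=1/3: [40, 20, 215/3]
rounded: [40, 20, 72]

query (2,0) [L1,L3] — begin 0,0,0
after L1 α=2/3: [190/3, 86/3, 410/3]
after L3 α=7/8: [641/12, 2711/24, 499/12]
= [53, 113, 42]

query (0,0) [L1,L3] — begin 0,0,0
+L1 (α=3/7) → [603/7, 12, 660/7]
+L3 (α=3/8) → [5619/56, 627/8, 1287/14]
rounded: [100, 78, 92]


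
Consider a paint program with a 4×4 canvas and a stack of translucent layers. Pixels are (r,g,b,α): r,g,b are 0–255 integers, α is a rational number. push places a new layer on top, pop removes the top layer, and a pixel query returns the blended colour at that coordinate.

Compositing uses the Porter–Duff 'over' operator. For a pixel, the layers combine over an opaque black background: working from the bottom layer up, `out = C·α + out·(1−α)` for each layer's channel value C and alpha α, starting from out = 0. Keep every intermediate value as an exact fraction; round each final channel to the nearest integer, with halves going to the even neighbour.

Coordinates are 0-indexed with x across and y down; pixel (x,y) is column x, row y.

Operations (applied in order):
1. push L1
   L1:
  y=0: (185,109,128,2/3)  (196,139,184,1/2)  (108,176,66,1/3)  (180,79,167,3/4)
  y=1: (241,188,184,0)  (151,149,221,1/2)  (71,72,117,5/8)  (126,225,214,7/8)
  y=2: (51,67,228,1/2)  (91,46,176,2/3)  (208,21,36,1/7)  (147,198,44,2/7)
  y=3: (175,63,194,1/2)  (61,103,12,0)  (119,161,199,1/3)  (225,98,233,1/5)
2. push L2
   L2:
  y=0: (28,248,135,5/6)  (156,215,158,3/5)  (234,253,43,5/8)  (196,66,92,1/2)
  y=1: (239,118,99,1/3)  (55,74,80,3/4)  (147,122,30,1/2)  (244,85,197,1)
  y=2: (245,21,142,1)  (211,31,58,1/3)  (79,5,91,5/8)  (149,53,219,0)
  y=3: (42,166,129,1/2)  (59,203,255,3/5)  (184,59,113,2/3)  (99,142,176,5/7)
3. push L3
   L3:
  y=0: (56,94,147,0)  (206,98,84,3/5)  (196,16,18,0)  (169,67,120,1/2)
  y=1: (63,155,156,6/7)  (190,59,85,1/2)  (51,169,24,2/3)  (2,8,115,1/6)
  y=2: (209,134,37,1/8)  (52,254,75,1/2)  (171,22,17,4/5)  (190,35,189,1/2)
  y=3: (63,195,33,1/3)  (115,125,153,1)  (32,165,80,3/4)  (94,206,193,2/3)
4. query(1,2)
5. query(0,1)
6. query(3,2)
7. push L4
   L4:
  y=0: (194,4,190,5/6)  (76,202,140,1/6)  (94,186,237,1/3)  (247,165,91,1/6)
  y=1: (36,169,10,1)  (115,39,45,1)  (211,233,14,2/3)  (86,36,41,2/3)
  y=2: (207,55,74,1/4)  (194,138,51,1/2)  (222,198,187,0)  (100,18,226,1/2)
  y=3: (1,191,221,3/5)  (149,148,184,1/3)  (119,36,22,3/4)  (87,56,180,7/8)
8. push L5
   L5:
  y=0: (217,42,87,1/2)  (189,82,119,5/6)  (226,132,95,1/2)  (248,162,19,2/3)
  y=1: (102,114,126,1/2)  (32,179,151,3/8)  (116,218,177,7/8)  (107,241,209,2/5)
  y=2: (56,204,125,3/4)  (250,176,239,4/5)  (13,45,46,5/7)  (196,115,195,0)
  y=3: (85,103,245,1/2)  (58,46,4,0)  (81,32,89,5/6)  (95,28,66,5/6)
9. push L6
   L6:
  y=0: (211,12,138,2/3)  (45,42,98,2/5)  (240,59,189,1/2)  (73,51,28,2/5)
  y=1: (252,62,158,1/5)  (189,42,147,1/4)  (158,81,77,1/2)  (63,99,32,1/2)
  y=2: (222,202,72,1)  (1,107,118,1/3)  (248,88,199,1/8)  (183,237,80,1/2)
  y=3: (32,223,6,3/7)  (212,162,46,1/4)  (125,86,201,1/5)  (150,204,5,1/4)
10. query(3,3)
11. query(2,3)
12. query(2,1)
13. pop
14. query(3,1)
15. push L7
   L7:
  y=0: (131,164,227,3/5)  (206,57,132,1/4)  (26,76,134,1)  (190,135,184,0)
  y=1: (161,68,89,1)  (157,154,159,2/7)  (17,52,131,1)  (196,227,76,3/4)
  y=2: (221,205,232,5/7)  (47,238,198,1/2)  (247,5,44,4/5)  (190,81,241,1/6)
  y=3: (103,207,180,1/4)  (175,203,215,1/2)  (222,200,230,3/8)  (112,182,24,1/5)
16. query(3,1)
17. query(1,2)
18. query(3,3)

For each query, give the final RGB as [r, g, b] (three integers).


at x=1,y=2 over L1,L2,L3:
+L1 (α=2/3) → [182/3, 92/3, 352/3]
+L2 (α=1/3) → [997/9, 277/9, 878/9]
+L3 (α=1/2) → [1465/18, 2563/18, 1553/18]
→ [81, 142, 86]

at x=0,y=1 over L1,L2,L3:
after L1 α=0: [0, 0, 0]
after L2 α=1/3: [239/3, 118/3, 33]
after L3 α=6/7: [1373/21, 2908/21, 969/7]
→ [65, 138, 138]

(3,2) stack=L1,L2,L3; from [0,0,0]:
+L1 (α=2/7) → [42, 396/7, 88/7]
+L2 (α=0) → [42, 396/7, 88/7]
+L3 (α=1/2) → [116, 641/14, 1411/14]
→ [116, 46, 101]

query (3,3) [L1,L2,L3,L4,L5,L6] — begin 0,0,0
+L1 (α=1/5) → [45, 98/5, 233/5]
+L2 (α=5/7) → [585/7, 3746/35, 4866/35]
+L3 (α=2/3) → [1901/21, 18166/105, 18376/105]
+L4 (α=7/8) → [7345/84, 29663/420, 37669/210]
+L5 (α=5/6) → [47245/504, 88463/2520, 106969/1260]
+L6 (α=1/4) → [72445/672, 259823/3360, 109069/1680]
rounded: [108, 77, 65]

(2,3) stack=L1,L2,L3,L4,L5,L6; from [0,0,0]:
after L1 α=1/3: [119/3, 161/3, 199/3]
after L2 α=2/3: [1223/9, 515/9, 877/9]
after L3 α=3/4: [2087/36, 2485/18, 3037/36]
after L4 α=3/4: [14939/144, 4429/72, 5413/144]
after L5 α=5/6: [73259/864, 15949/432, 69493/864]
after L6 α=1/5: [100259/1080, 25237/540, 112909/1080]
→ [93, 47, 105]

at x=2,y=1 over L1,L2,L3,L4,L5,L6:
L1 α=5/8: [355/8, 45, 585/8]
L2 α=1/2: [1531/16, 167/2, 825/16]
L3 α=2/3: [3163/48, 281/2, 531/16]
L4 α=2/3: [23419/144, 1213/6, 979/48]
L5 α=7/8: [140347/1152, 10369/48, 60451/384]
L6 α=1/2: [322363/2304, 14257/96, 90019/768]
→ [140, 149, 117]

(3,1) stack=L1,L2,L3,L4,L5; from [0,0,0]:
+L1 (α=7/8) → [441/4, 1575/8, 749/4]
+L2 (α=1) → [244, 85, 197]
+L3 (α=1/6) → [611/3, 433/6, 550/3]
+L4 (α=2/3) → [1127/9, 865/18, 796/9]
+L5 (α=2/5) → [1769/15, 3757/30, 410/3]
= [118, 125, 137]

query (3,1) [L1,L2,L3,L4,L5,L7] — begin 0,0,0
+L1 (α=7/8) → [441/4, 1575/8, 749/4]
+L2 (α=1) → [244, 85, 197]
+L3 (α=1/6) → [611/3, 433/6, 550/3]
+L4 (α=2/3) → [1127/9, 865/18, 796/9]
+L5 (α=2/5) → [1769/15, 3757/30, 410/3]
+L7 (α=3/4) → [10589/60, 24187/120, 547/6]
= [176, 202, 91]

at x=1,y=2 over L1,L2,L3,L4,L5,L7:
L1 α=2/3: [182/3, 92/3, 352/3]
L2 α=1/3: [997/9, 277/9, 878/9]
L3 α=1/2: [1465/18, 2563/18, 1553/18]
L4 α=1/2: [4957/36, 5047/36, 2471/36]
L5 α=4/5: [40957/180, 30391/180, 36887/180]
L7 α=1/2: [49417/360, 73231/360, 72527/360]
= [137, 203, 201]

query (3,3) [L1,L2,L3,L4,L5,L7] — begin 0,0,0
+L1 (α=1/5) → [45, 98/5, 233/5]
+L2 (α=5/7) → [585/7, 3746/35, 4866/35]
+L3 (α=2/3) → [1901/21, 18166/105, 18376/105]
+L4 (α=7/8) → [7345/84, 29663/420, 37669/210]
+L5 (α=5/6) → [47245/504, 88463/2520, 106969/1260]
+L7 (α=1/5) → [61357/630, 203123/3150, 114529/1575]
rounded: [97, 64, 73]


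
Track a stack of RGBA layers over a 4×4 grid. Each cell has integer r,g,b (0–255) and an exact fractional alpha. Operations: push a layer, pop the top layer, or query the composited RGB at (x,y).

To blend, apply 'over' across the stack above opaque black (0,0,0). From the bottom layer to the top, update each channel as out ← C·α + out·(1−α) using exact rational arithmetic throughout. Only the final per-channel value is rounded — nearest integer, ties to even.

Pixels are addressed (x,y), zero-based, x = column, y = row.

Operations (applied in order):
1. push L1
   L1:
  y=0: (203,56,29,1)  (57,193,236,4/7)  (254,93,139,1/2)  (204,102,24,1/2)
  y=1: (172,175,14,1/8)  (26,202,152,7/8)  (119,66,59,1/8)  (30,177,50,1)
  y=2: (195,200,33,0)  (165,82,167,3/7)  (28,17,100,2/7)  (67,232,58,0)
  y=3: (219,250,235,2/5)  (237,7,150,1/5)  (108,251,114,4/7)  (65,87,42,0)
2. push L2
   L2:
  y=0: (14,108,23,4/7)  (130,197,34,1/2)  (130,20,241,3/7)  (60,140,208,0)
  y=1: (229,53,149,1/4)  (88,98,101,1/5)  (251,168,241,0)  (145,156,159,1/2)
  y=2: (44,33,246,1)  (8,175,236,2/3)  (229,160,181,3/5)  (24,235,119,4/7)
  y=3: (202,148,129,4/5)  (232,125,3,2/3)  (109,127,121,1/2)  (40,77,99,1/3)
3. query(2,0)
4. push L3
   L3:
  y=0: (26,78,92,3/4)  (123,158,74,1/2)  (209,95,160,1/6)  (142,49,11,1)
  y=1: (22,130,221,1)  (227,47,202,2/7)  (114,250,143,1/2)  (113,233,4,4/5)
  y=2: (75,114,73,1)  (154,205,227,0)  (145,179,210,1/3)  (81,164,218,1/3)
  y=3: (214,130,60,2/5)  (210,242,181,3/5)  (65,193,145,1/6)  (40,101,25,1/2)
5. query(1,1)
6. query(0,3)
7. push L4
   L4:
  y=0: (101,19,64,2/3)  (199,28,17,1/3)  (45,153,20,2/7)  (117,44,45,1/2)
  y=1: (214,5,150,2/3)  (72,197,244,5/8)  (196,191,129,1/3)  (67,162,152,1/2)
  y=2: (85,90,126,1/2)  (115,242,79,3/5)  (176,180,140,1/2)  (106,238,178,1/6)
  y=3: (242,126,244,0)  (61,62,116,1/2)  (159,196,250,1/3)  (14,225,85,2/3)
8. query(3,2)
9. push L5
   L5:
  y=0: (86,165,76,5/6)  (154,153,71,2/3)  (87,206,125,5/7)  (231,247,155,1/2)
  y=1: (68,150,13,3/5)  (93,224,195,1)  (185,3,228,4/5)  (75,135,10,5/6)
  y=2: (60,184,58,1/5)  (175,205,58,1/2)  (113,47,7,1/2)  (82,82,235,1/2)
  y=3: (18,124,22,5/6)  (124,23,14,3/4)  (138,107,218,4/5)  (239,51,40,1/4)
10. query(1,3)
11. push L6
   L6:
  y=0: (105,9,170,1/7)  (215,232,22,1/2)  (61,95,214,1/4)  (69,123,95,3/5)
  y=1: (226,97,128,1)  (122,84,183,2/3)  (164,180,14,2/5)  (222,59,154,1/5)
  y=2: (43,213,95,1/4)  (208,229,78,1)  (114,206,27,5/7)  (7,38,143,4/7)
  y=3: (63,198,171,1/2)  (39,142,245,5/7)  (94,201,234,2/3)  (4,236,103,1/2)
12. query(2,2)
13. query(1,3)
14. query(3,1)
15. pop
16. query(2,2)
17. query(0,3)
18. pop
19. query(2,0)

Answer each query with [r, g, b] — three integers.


(2,0) stack=L1,L2; from [0,0,0]:
L1 α=1/2: [127, 93/2, 139/2]
L2 α=3/7: [898/7, 246/7, 143]
→ [128, 35, 143]

at x=1,y=1 over L1,L2,L3:
after L1 α=7/8: [91/4, 707/4, 133]
after L2 α=1/5: [179/5, 161, 633/5]
after L3 α=2/7: [633/7, 899/7, 1037/7]
→ [90, 128, 148]

(0,3) stack=L1,L2,L3; from [0,0,0]:
after L1 α=2/5: [438/5, 100, 94]
after L2 α=4/5: [4478/25, 692/5, 122]
after L3 α=2/5: [24134/125, 3376/25, 486/5]
rounded: [193, 135, 97]

(3,2) stack=L1,L2,L3,L4; from [0,0,0]:
+L1 (α=0) → [0, 0, 0]
+L2 (α=4/7) → [96/7, 940/7, 68]
+L3 (α=1/3) → [253/7, 3028/21, 118]
+L4 (α=1/6) → [669/14, 10069/63, 128]
→ [48, 160, 128]

(1,3) stack=L1,L2,L3,L4,L5; from [0,0,0]:
+L1 (α=1/5) → [237/5, 7/5, 30]
+L2 (α=2/3) → [2557/15, 419/5, 12]
+L3 (α=3/5) → [14564/75, 4468/25, 567/5]
+L4 (α=1/2) → [19139/150, 3009/25, 1147/10]
+L5 (α=3/4) → [74939/600, 2367/50, 1567/40]
rounded: [125, 47, 39]

query (2,2) [L1,L2,L3,L4,L5,L6] — begin 0,0,0
after L1 α=2/7: [8, 34/7, 200/7]
after L2 α=3/5: [703/5, 3428/35, 4201/35]
after L3 α=1/3: [2131/15, 13121/105, 15752/105]
after L4 α=1/2: [4771/30, 32021/210, 15226/105]
after L5 α=1/2: [8161/60, 41891/420, 15961/210]
after L6 α=5/7: [25261/210, 258191/1470, 30136/735]
→ [120, 176, 41]

query (1,3) [L1,L2,L3,L4,L5,L6] — begin 0,0,0
after L1 α=1/5: [237/5, 7/5, 30]
after L2 α=2/3: [2557/15, 419/5, 12]
after L3 α=3/5: [14564/75, 4468/25, 567/5]
after L4 α=1/2: [19139/150, 3009/25, 1147/10]
after L5 α=3/4: [74939/600, 2367/50, 1567/40]
after L6 α=5/7: [133439/2100, 20117/175, 26067/140]
rounded: [64, 115, 186]

(3,1) stack=L1,L2,L3,L4,L5,L6; from [0,0,0]:
after L1 α=1: [30, 177, 50]
after L2 α=1/2: [175/2, 333/2, 209/2]
after L3 α=4/5: [1079/10, 2197/10, 241/10]
after L4 α=1/2: [1749/20, 3817/20, 1761/20]
after L5 α=5/6: [3083/40, 17317/120, 2761/120]
after L6 α=1/5: [5303/50, 19087/150, 7381/150]
→ [106, 127, 49]

query (2,2) [L1,L2,L3,L4,L5] — begin 0,0,0
+L1 (α=2/7) → [8, 34/7, 200/7]
+L2 (α=3/5) → [703/5, 3428/35, 4201/35]
+L3 (α=1/3) → [2131/15, 13121/105, 15752/105]
+L4 (α=1/2) → [4771/30, 32021/210, 15226/105]
+L5 (α=1/2) → [8161/60, 41891/420, 15961/210]
= [136, 100, 76]

(0,3) stack=L1,L2,L3,L4,L5; from [0,0,0]:
after L1 α=2/5: [438/5, 100, 94]
after L2 α=4/5: [4478/25, 692/5, 122]
after L3 α=2/5: [24134/125, 3376/25, 486/5]
after L4 α=0: [24134/125, 3376/25, 486/5]
after L5 α=5/6: [17692/375, 3146/25, 518/15]
rounded: [47, 126, 35]

at x=2,y=0 over L1,L2,L3,L4:
+L1 (α=1/2) → [127, 93/2, 139/2]
+L2 (α=3/7) → [898/7, 246/7, 143]
+L3 (α=1/6) → [5953/42, 1895/42, 875/6]
+L4 (α=2/7) → [33545/294, 22327/294, 4615/42]
= [114, 76, 110]
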